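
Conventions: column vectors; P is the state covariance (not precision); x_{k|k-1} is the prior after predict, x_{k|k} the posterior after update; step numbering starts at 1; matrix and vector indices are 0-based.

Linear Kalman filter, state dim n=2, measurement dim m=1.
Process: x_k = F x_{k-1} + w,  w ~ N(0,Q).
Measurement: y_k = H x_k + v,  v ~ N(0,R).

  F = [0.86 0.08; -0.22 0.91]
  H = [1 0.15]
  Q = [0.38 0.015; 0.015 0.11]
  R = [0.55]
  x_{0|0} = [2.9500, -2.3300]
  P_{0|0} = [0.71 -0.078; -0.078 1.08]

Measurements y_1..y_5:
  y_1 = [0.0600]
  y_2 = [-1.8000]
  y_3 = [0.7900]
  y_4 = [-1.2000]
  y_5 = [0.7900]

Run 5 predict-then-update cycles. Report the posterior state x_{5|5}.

x_post = [0.3062, -1.9915]

step 1: x^-=[2.3506, -2.7693]  P^-=[0.9013 -0.1004; -0.1004 1.0699]  S=[1.4453]  K=[0.6132; 0.0416]  nu=[-1.8752]  x^+=[1.2007, -2.8473]  P^+=[0.3578 -0.1372; -0.1372 1.0674]
step 2: x^-=[0.8048, -2.8552]  P^-=[0.6326 -0.0800; -0.0800 1.0662]  S=[1.1826]  K=[0.5248; 0.0676]  nu=[-2.1766]  x^+=[-0.3374, -3.0023]  P^+=[0.3069 -0.1219; -0.1219 1.0608]
step 3: x^-=[-0.5303, -2.6579]  P^-=[0.5970 -0.0591; -0.0591 1.0521]  S=[1.1529]  K=[0.5101; 0.0856]  nu=[1.7190]  x^+=[0.3466, -2.5108]  P^+=[0.2970 -0.1095; -0.1095 1.0437]
step 4: x^-=[0.0972, -2.3610]  P^-=[0.5913 -0.0490; -0.0490 1.0325]  S=[1.1498]  K=[0.5078; 0.0921]  nu=[-0.9430]  x^+=[-0.3817, -2.4479]  P^+=[0.2947 -0.1027; -0.1027 1.0227]
step 5: x^-=[-0.5241, -2.1436]  P^-=[0.5904 -0.0449; -0.0449 1.0123]  S=[1.1497]  K=[0.5077; 0.0930]  nu=[1.6357]  x^+=[0.3062, -1.9915]  P^+=[0.2941 -0.0992; -0.0992 1.0024]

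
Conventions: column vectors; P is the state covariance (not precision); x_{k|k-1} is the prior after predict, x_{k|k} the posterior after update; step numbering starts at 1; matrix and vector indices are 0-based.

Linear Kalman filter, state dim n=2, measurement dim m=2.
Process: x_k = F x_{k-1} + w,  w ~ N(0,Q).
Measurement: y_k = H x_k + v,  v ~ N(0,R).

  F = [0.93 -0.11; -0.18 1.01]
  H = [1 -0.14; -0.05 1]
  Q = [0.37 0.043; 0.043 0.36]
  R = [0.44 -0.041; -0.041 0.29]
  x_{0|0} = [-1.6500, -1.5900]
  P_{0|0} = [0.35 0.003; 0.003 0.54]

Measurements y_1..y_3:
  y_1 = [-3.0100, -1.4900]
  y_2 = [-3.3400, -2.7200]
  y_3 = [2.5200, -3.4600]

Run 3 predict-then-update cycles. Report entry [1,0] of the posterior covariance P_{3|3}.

P_post[1,0] = 0.0058

step 1: x^-=[-1.3596, -1.3089]  P^-=[0.6786 -0.0727; -0.0727 0.9211]  S=[1.1570 -0.2771; -0.2771 1.2201]  K=[0.6074 0.0506; 0.0076 0.7597]  nu=[-1.8336, -0.2491]  x^+=[-2.4860, -1.5121]  P^+=[0.2656 0.0030; 0.0030 0.2201]
step 2: x^-=[-2.1456, -1.0798]  P^-=[0.6018 -0.0230; -0.0230 0.5921]  S=[1.0598 -0.1771; -0.1771 0.8859]  K=[0.5802 0.0561; 0.0124 0.6721]  nu=[-1.3455, -1.7475]  x^+=[-3.0244, -2.2710]  P^+=[0.2537 0.0052; 0.0052 0.1947]
step 3: x^-=[-2.5628, -1.7494]  P^-=[0.5907 -0.0161; -0.0161 0.5649]  S=[1.0463 -0.1659; -0.1659 0.8580]  K=[0.5760 0.0581; 0.0139 0.6620]  nu=[4.8379, -1.8388]  x^+=[0.1167, -2.8993]  P^+=[0.2519 0.0058; 0.0058 0.1917]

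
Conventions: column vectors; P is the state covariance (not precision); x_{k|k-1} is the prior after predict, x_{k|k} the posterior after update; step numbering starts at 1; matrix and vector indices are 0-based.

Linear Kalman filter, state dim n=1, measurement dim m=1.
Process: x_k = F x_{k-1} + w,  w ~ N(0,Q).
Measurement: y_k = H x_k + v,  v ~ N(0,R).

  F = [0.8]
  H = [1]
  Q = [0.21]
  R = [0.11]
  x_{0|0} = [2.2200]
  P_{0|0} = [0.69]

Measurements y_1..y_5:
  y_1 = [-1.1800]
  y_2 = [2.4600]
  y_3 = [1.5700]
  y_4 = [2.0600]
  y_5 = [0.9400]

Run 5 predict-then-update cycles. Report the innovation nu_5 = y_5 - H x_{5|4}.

innov = [-0.4989]

step 1: x^-=[1.7760]  P^-=[0.6516]  S=[0.7616]  K=[0.8556]  nu=[-2.9560]  x^+=[-0.7531]  P^+=[0.0941]
step 2: x^-=[-0.6024]  P^-=[0.2702]  S=[0.3802]  K=[0.7107]  nu=[3.0624]  x^+=[1.5740]  P^+=[0.0782]
step 3: x^-=[1.2592]  P^-=[0.2600]  S=[0.3700]  K=[0.7027]  nu=[0.3108]  x^+=[1.4776]  P^+=[0.0773]
step 4: x^-=[1.1821]  P^-=[0.2595]  S=[0.3695]  K=[0.7023]  nu=[0.8779]  x^+=[1.7986]  P^+=[0.0773]
step 5: x^-=[1.4389]  P^-=[0.2594]  S=[0.3694]  K=[0.7023]  nu=[-0.4989]  x^+=[1.0885]  P^+=[0.0772]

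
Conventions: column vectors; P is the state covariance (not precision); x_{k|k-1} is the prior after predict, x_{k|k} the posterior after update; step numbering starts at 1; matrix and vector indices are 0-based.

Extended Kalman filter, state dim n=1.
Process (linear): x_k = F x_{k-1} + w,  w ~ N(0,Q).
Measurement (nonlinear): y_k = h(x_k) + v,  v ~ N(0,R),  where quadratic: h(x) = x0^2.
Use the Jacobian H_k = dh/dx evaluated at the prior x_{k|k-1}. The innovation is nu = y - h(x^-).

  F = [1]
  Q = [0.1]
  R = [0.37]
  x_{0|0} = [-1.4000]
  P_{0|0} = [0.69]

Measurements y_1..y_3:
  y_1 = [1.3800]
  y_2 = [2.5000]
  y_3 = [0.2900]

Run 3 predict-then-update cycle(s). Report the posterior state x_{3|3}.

step 1: x^-=[-1.4000]  P^-=[0.7900]  H_jac=[-2.8000]  S=[6.5636]  K=[-0.3370]  nu=[-0.5800]  x^+=[-1.2045]  P^+=[0.0445]
step 2: x^-=[-1.2045]  P^-=[0.1445]  H_jac=[-2.4091]  S=[1.2088]  K=[-0.2880]  nu=[1.0491]  x^+=[-1.5067]  P^+=[0.0442]
step 3: x^-=[-1.5067]  P^-=[0.1442]  H_jac=[-3.0134]  S=[1.6798]  K=[-0.2588]  nu=[-1.9802]  x^+=[-0.9943]  P^+=[0.0318]

x_post = [-0.9943]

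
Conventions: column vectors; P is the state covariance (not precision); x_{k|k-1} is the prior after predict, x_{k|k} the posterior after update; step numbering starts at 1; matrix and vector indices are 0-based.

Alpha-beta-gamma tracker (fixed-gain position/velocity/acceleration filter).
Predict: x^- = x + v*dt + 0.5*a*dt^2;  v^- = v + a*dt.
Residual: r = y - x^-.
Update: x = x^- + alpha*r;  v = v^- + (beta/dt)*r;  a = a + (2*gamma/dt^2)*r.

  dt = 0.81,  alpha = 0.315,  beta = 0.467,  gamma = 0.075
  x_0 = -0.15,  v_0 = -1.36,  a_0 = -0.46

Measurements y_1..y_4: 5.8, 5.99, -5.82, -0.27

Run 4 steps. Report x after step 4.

x_post = 1.3437

step 1: x_pred=-1.4025  r=7.2025  x^+=0.8663  v^+=2.4200  a^+=1.1867
step 2: x_pred=3.2157  r=2.7743  x^+=4.0896  v^+=4.9806  a^+=1.8209
step 3: x_pred=8.7213  r=-14.5413  x^+=4.1408  v^+=-1.9281  a^+=-1.5036
step 4: x_pred=2.0858  r=-2.3558  x^+=1.3437  v^+=-4.5042  a^+=-2.0421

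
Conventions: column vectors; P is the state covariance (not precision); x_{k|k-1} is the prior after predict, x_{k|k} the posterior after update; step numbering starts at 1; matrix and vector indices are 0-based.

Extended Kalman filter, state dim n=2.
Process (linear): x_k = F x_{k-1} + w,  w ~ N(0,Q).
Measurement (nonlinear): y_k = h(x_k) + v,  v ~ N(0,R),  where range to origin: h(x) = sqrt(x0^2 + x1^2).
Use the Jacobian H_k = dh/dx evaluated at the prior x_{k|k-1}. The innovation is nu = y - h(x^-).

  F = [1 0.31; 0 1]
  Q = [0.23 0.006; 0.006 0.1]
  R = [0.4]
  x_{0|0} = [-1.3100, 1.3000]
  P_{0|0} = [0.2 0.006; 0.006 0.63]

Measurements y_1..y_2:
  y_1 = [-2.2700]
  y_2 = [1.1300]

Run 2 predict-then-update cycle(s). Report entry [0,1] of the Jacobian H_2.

H_jac[0,1] = -0.7895

step 1: x^-=[-0.9070, 1.3000]  P^-=[0.4943 0.2073; 0.2073 0.7300]  H_jac=[-0.5722 0.8201]  S=[0.8583]  K=[-0.1314; 0.5594]  nu=[-3.8551]  x^+=[-0.4003, -0.8564]  P^+=[0.4794 0.2704; 0.2704 0.4615]
step 2: x^-=[-0.6658, -0.8564]  P^-=[0.9214 0.4195; 0.4195 0.5615]  H_jac=[-0.6138 -0.7895]  S=[1.5036]  K=[-0.5964; -0.4660]  nu=[0.0453]  x^+=[-0.6928, -0.8775]  P^+=[0.3867 0.0016; 0.0016 0.2349]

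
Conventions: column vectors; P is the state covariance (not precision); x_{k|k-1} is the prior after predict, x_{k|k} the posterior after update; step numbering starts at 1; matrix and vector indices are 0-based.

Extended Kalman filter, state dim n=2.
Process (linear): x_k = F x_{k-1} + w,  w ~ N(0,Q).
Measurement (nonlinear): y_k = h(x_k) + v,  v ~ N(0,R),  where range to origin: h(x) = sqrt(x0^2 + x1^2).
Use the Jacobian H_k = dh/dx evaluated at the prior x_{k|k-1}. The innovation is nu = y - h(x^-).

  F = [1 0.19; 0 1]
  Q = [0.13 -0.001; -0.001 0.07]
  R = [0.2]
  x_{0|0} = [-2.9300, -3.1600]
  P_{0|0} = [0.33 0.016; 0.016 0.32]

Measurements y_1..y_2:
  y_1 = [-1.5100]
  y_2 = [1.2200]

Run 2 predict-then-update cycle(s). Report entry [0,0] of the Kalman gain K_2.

K[0,0] = 0.0308

step 1: x^-=[-3.5304, -3.1600]  P^-=[0.4776 0.0758; 0.0758 0.3900]  H_jac=[-0.7451 -0.6669]  S=[0.7140]  K=[-0.5693; -0.4434]  nu=[-6.2481]  x^+=[0.0264, -0.3896]  P^+=[0.2463 -0.1044; -0.1044 0.2496]
step 2: x^-=[-0.0477, -0.3896]  P^-=[0.3456 -0.0580; -0.0580 0.3196]  H_jac=[-0.1214 -0.9926]  S=[0.5060]  K=[0.0308; -0.6130]  nu=[0.8275]  x^+=[-0.0222, -0.8969]  P^+=[0.3451 -0.0484; -0.0484 0.1294]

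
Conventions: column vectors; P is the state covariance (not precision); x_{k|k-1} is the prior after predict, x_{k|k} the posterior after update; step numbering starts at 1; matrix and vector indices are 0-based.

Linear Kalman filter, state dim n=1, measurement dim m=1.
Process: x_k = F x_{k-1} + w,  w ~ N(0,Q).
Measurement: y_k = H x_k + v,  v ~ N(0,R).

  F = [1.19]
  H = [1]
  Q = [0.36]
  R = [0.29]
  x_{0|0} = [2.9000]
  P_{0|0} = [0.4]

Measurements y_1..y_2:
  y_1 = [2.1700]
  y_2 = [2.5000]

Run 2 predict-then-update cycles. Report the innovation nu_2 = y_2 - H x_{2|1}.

step 1: x^-=[3.4510]  P^-=[0.9264]  S=[1.2164]  K=[0.7616]  nu=[-1.2810]  x^+=[2.4754]  P^+=[0.2209]
step 2: x^-=[2.9457]  P^-=[0.6728]  S=[0.9628]  K=[0.6988]  nu=[-0.4457]  x^+=[2.6343]  P^+=[0.2026]

innov = [-0.4457]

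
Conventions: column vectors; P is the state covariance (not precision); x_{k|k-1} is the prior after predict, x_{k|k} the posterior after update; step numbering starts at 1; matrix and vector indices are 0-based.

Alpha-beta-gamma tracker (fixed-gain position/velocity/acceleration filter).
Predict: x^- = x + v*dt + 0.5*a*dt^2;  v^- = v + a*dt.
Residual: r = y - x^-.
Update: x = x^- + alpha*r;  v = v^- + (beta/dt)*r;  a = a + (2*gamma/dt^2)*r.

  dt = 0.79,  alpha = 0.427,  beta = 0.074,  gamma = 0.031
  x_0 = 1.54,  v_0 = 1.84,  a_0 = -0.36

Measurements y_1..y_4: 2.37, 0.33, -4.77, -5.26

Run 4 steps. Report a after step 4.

a_post = -1.8883

step 1: x_pred=2.8813  r=-0.5113  x^+=2.6630  v^+=1.5077  a^+=-0.4108
step 2: x_pred=3.7259  r=-3.3959  x^+=2.2758  v^+=0.8651  a^+=-0.7481
step 3: x_pred=2.7258  r=-7.4958  x^+=-0.4749  v^+=-0.4281  a^+=-1.4928
step 4: x_pred=-1.2789  r=-3.9811  x^+=-2.9788  v^+=-1.9803  a^+=-1.8883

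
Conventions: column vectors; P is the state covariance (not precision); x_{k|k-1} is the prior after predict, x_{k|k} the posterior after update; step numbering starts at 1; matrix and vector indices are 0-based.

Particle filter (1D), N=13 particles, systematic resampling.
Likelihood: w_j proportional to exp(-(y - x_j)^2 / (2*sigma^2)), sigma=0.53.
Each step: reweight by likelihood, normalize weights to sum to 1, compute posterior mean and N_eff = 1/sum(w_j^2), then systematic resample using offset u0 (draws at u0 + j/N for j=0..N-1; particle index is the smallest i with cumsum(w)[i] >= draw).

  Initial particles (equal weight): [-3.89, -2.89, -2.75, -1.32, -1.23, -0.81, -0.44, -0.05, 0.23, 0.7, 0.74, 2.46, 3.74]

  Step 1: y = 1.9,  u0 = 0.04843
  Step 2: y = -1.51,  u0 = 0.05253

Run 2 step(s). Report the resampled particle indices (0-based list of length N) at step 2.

resampled_idx = [0, 0, 0, 0, 0, 1, 1, 1, 1, 2, 2, 2, 2]

step 1: w=[0.0000, 0.0000, 0.0000, 0.0000, 0.0000, 0.0000, 0.0001, 0.0015, 0.0093, 0.1026, 0.1214, 0.7619, 0.0032]  mean=2.0500  Neff=1.6506  idx=[9, 10, 10, 11, 11, 11, 11, 11, 11, 11, 11, 11, 11]
step 2: w=[0.4072, 0.2964, 0.2964, 0.0000, 0.0000, 0.0000, 0.0000, 0.0000, 0.0000, 0.0000, 0.0000, 0.0000, 0.0000]  mean=0.7237  Neff=2.9281  idx=[0, 0, 0, 0, 0, 1, 1, 1, 1, 2, 2, 2, 2]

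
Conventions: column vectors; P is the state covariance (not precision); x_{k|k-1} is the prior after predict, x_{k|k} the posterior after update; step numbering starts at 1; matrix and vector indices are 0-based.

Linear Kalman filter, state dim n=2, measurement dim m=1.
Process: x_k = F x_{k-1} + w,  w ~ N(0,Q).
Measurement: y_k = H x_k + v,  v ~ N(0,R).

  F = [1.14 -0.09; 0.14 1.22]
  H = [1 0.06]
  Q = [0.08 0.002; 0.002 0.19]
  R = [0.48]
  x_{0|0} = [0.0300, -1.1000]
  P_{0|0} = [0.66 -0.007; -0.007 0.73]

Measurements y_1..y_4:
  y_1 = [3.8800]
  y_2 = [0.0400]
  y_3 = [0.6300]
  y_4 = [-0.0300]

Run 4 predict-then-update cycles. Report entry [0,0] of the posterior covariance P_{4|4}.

P_post[0,0] = 0.2676

step 1: x^-=[0.1332, -1.3378]  P^-=[0.9451 0.0175; 0.0175 1.2871]  S=[1.4318]  K=[0.6608; 0.0662]  nu=[3.8271]  x^+=[2.6621, -1.0845]  P^+=[0.3199 -0.0451; -0.0451 1.2808]
step 2: x^-=[3.1324, -0.9504]  P^-=[0.5153 -0.1497; -0.1497 2.0872]  S=[0.9849]  K=[0.5141; -0.0249]  nu=[-3.0354]  x^+=[1.5718, -0.8750]  P^+=[0.2550 -0.1371; -0.1371 2.0866]
step 3: x^-=[1.8706, -0.8474]  P^-=[0.4565 -0.3754; -0.3754 3.2539]  S=[0.9031]  K=[0.4805; -0.1995]  nu=[-1.1898]  x^+=[1.2990, -0.6101]  P^+=[0.2480 -0.2888; -0.2888 3.2179]
step 4: x^-=[1.5357, -0.5624]  P^-=[0.4876 -0.7098; -0.7098 4.8858]  S=[0.9000]  K=[0.4944; -0.4630]  nu=[-1.5320]  x^+=[0.7783, 0.1468]  P^+=[0.2676 -0.5038; -0.5038 4.6928]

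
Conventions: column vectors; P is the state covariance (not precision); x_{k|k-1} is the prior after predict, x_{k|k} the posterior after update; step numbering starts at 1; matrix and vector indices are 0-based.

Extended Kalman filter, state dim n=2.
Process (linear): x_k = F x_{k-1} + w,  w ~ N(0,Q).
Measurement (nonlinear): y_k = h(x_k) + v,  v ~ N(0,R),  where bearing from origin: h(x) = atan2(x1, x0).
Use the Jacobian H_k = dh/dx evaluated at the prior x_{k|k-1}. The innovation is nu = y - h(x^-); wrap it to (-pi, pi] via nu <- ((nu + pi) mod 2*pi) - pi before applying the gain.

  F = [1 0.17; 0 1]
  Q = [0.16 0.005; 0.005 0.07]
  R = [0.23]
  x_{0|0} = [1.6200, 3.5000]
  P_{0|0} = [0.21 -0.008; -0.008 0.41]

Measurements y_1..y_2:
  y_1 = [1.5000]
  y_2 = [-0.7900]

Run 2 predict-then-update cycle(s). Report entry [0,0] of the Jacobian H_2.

step 1: x^-=[2.2150, 3.5000]  P^-=[0.3791 0.0667; 0.0667 0.4800]  H_jac=[-0.2040 0.1291]  S=[0.2503]  K=[-0.2746; 0.1933]  nu=[0.4934]  x^+=[2.0795, 3.5954]  P^+=[0.3603 0.0800; 0.0800 0.4707]
step 2: x^-=[2.6907, 3.5954]  P^-=[0.5610 0.1650; 0.1650 0.5407]  H_jac=[-0.1783 0.1334]  S=[0.2496]  K=[-0.3125; 0.1712]  nu=[-1.7183]  x^+=[3.2277, 3.3013]  P^+=[0.5367 0.1783; 0.1783 0.5333]

H_jac[0,0] = -0.1783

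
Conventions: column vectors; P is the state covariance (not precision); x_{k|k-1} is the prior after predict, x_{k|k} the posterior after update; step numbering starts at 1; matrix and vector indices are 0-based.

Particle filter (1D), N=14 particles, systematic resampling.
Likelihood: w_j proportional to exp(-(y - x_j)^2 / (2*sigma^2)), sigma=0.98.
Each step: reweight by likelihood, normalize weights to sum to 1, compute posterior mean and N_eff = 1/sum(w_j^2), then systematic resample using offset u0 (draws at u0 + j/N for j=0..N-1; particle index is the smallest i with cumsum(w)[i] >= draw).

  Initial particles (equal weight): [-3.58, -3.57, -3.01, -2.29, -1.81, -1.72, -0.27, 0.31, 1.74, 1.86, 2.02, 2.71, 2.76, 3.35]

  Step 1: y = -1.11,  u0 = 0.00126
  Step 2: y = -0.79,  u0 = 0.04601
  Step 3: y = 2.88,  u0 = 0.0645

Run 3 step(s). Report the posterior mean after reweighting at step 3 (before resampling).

step 1: w=[0.0123, 0.0126, 0.0450, 0.1427, 0.2283, 0.2427, 0.2040, 0.1031, 0.0043, 0.0030, 0.0018, 0.0001, 0.0001, 0.0000]  mean=-1.3875  Neff=5.3770  idx=[0, 3, 3, 4, 4, 4, 4, 5, 5, 5, 6, 6, 6, 7]
step 2: w=[0.0022, 0.0387, 0.0387, 0.0726, 0.0726, 0.0726, 0.0726, 0.0795, 0.0795, 0.0795, 0.1084, 0.1084, 0.1084, 0.0664]  mean=-1.1879  Neff=12.0927  idx=[2, 3, 4, 5, 6, 7, 8, 9, 10, 10, 11, 12, 12, 13]
step 3: w=[0.0000, 0.0002, 0.0002, 0.0002, 0.0002, 0.0003, 0.0003, 0.0003, 0.0940, 0.0940, 0.0940, 0.0940, 0.0940, 0.5286]  mean=0.0343  Neff=3.0905  idx=[8, 9, 10, 10, 11, 12, 13, 13, 13, 13, 13, 13, 13, 13]

post_mean = 0.0343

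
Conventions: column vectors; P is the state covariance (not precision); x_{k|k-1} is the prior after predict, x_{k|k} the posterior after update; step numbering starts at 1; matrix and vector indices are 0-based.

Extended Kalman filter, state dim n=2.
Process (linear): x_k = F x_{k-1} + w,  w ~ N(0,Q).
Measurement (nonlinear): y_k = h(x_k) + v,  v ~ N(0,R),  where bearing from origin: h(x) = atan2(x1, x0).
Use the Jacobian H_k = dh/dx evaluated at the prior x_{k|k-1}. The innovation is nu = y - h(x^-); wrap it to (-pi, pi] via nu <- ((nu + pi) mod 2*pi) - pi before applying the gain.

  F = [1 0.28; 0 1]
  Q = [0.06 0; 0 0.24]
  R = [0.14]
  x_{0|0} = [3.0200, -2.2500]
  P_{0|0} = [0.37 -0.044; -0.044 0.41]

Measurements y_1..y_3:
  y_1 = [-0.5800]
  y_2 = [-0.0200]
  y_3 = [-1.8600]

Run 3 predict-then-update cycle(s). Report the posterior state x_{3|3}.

step 1: x^-=[2.3900, -2.2500]  P^-=[0.4375 0.0708; 0.0708 0.6500]  H_jac=[0.2088 0.2218]  S=[0.1976]  K=[0.5418; 0.8044]  nu=[0.1752]  x^+=[2.4849, -2.1090]  P^+=[0.3795 -0.0153; -0.0153 0.5221]
step 2: x^-=[1.8944, -2.1090]  P^-=[0.4719 0.1309; 0.1309 0.7621]  H_jac=[0.2624 0.2357]  S=[0.2310]  K=[0.6695; 0.9262]  nu=[0.8190]  x^+=[2.4427, -1.3505]  P^+=[0.3683 -0.0124; -0.0124 0.5639]
step 3: x^-=[2.0646, -1.3505]  P^-=[0.4656 0.1455; 0.1455 0.8039]  H_jac=[0.2219 0.3392]  S=[0.2773]  K=[0.5505; 1.0997]  nu=[-1.2807]  x^+=[1.3595, -2.7589]  P^+=[0.3815 -0.0224; -0.0224 0.4685]

x_post = [1.3595, -2.7589]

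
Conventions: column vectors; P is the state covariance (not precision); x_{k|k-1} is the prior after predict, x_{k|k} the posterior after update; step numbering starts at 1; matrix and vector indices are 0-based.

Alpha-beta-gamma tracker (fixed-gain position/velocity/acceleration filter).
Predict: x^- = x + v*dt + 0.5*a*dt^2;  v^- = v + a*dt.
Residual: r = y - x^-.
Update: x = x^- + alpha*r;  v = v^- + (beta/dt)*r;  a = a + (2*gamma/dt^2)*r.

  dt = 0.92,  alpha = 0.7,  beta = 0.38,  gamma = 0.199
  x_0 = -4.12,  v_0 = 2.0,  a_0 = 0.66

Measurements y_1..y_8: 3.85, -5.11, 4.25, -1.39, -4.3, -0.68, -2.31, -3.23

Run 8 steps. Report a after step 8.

a_post = 4.0946

step 1: x_pred=-2.0007  r=5.8507  x^+=2.0948  v^+=5.0238  a^+=3.4112
step 2: x_pred=8.1603  r=-13.2703  x^+=-1.1289  v^+=2.6808  a^+=-2.8289
step 3: x_pred=0.1403  r=4.1097  x^+=3.0171  v^+=1.7758  a^+=-0.8964
step 4: x_pred=4.2714  r=-5.6614  x^+=0.3084  v^+=-1.3873  a^+=-3.5585
step 5: x_pred=-2.4739  r=-1.8261  x^+=-3.7522  v^+=-5.4155  a^+=-4.4172
step 6: x_pred=-10.6038  r=9.9238  x^+=-3.6571  v^+=-5.3804  a^+=0.2492
step 7: x_pred=-8.5016  r=6.1916  x^+=-4.1675  v^+=-2.5937  a^+=3.1606
step 8: x_pred=-5.2161  r=1.9861  x^+=-3.8258  v^+=1.1344  a^+=4.0946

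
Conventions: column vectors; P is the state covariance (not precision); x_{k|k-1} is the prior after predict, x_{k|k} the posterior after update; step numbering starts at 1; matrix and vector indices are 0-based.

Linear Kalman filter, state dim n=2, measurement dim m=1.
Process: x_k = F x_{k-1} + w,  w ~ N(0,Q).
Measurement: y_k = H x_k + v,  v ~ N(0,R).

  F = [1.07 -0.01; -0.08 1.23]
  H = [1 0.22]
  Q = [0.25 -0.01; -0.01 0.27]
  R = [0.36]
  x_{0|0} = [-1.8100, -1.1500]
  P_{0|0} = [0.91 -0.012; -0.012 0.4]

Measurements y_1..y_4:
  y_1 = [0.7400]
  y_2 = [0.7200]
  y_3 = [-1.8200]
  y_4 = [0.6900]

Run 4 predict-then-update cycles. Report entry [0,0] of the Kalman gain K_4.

step 1: x^-=[-1.9252, -1.2697]  P^-=[1.2922 -0.1086; -0.1086 0.8833]  S=[1.6471]  K=[0.7700; 0.0520]  nu=[2.9445]  x^+=[0.3421, -1.1165]  P^+=[0.3156 -0.1746; -0.1746 0.8789]
step 2: x^-=[0.3772, -1.4006]  P^-=[0.6152 -0.2778; -0.2778 1.6360]  S=[0.9321]  K=[0.5944; 0.0881]  nu=[0.6510]  x^+=[0.7641, -1.3432]  P^+=[0.2858 -0.3266; -0.3266 1.6288]
step 3: x^-=[0.8310, -1.7133]  P^-=[0.5844 -0.4846; -0.4846 2.8003]  S=[0.8667]  K=[0.5513; 0.1517]  nu=[-2.2741]  x^+=[-0.4226, -2.0582]  P^+=[0.3210 -0.5571; -0.5571 2.7804]
step 4: x^-=[-0.4316, -2.4978]  P^-=[0.6297 -0.8053; -0.8053 4.5881]  S=[0.8575]  K=[0.5278; 0.2380]  nu=[1.6711]  x^+=[0.4504, -2.1001]  P^+=[0.3909 -0.9130; -0.9130 4.5396]

K[0,0] = 0.5278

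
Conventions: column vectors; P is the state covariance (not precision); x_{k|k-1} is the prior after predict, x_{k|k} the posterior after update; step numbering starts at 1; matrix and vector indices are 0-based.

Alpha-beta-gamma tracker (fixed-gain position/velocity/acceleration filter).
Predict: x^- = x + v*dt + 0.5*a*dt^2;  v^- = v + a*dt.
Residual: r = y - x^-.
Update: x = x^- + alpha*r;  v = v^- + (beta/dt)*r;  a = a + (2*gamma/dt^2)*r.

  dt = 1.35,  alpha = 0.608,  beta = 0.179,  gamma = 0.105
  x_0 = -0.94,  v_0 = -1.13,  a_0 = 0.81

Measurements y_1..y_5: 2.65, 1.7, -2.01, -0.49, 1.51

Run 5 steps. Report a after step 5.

a_post = -0.7249

step 1: x_pred=-1.7274  r=4.3774  x^+=0.9341  v^+=0.5439  a^+=1.3144
step 2: x_pred=2.8661  r=-1.1661  x^+=2.1571  v^+=2.1637  a^+=1.1800
step 3: x_pred=6.1534  r=-8.1634  x^+=1.1901  v^+=2.6743  a^+=0.2394
step 4: x_pred=5.0186  r=-5.5086  x^+=1.6694  v^+=2.2671  a^+=-0.3953
step 5: x_pred=4.3697  r=-2.8597  x^+=2.6310  v^+=1.3542  a^+=-0.7249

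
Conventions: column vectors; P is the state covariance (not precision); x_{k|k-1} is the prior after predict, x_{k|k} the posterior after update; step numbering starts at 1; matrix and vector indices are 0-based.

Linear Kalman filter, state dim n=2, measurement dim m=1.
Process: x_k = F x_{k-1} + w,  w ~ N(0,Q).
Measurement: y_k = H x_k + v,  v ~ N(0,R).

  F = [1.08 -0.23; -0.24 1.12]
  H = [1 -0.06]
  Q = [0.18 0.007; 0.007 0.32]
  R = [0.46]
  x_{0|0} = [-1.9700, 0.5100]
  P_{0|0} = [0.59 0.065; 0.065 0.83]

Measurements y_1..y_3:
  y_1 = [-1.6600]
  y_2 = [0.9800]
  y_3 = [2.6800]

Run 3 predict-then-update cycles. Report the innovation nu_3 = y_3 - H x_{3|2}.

step 1: x^-=[-2.2449, 1.0440]  P^-=[0.8798 -0.2775; -0.2775 1.3602]  S=[1.3780]  K=[0.6505; -0.2606]  nu=[0.6475]  x^+=[-1.8236, 0.8752]  P^+=[0.2966 -0.0439; -0.0439 1.2666]
step 2: x^-=[-2.1708, 1.4179]  P^-=[0.6148 -0.4517; -0.4517 1.9495]  S=[1.1360]  K=[0.5650; -0.5006]  nu=[3.2359]  x^+=[-0.3424, -0.2018]  P^+=[0.2521 -0.1304; -0.1304 1.6649]
step 3: x^-=[-0.3234, -0.1439]  P^-=[0.6269 -0.6521; -0.6521 2.4930]  S=[1.1741]  K=[0.5672; -0.6828]  nu=[2.9948]  x^+=[1.3754, -2.1887]  P^+=[0.2491 -0.1974; -0.1974 1.9456]

innov = [2.9948]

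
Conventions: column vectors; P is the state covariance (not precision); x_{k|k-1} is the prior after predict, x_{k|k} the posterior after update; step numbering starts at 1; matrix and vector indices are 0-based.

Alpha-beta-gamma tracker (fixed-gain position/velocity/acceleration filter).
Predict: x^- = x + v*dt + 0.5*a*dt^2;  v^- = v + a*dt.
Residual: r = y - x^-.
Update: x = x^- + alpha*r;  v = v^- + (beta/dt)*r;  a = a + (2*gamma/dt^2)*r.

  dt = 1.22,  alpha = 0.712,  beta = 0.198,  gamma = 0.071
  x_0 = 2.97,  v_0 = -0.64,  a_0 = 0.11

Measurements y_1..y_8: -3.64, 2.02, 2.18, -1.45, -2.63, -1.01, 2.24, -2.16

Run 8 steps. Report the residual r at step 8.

resid = -4.5726

step 1: x_pred=2.2711  r=-5.9111  x^+=-1.9376  v^+=-1.4651  a^+=-0.4539
step 2: x_pred=-4.0629  r=6.0829  x^+=0.2681  v^+=-1.0317  a^+=0.1264
step 3: x_pred=-0.8965  r=3.0765  x^+=1.2940  v^+=-0.3782  a^+=0.4199
step 4: x_pred=1.1450  r=-2.5950  x^+=-0.7026  v^+=-0.2871  a^+=0.1723
step 5: x_pred=-0.9246  r=-1.7054  x^+=-2.1389  v^+=-0.3536  a^+=0.0096
step 6: x_pred=-2.5631  r=1.5531  x^+=-1.4573  v^+=-0.0898  a^+=0.1578
step 7: x_pred=-1.4494  r=3.6894  x^+=1.1774  v^+=0.7015  a^+=0.5098
step 8: x_pred=2.4126  r=-4.5726  x^+=-0.8431  v^+=0.5813  a^+=0.0735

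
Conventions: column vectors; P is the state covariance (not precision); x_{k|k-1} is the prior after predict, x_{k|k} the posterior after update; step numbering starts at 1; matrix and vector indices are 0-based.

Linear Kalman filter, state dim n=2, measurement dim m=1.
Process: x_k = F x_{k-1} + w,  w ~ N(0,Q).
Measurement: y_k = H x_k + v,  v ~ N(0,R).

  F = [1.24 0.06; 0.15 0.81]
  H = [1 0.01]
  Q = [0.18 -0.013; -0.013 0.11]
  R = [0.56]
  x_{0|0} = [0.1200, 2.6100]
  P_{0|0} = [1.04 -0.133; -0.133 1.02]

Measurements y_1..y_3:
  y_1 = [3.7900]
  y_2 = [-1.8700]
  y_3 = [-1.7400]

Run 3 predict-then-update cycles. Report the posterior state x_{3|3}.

step 1: x^-=[0.3054, 2.1321]  P^-=[1.7630 0.0952; 0.0952 0.7703]  S=[2.3250]  K=[0.7587; 0.0443]  nu=[3.4633]  x^+=[2.9330, 2.2854]  P^+=[0.4247 0.0171; 0.0171 0.7657]
step 2: x^-=[3.7740, 2.2911]  P^-=[0.8383 0.1206; 0.1206 0.6261]  S=[1.4008]  K=[0.5993; 0.0905]  nu=[-5.6669]  x^+=[0.3777, 1.7780]  P^+=[0.3352 0.0446; 0.0446 0.6146]
step 3: x^-=[0.5750, 1.4969]  P^-=[0.7042 0.1244; 0.1244 0.5316]  S=[1.2667]  K=[0.5569; 0.1024]  nu=[-2.3300]  x^+=[-0.7225, 1.2583]  P^+=[0.3113 0.0521; 0.0521 0.5184]

x_post = [-0.7225, 1.2583]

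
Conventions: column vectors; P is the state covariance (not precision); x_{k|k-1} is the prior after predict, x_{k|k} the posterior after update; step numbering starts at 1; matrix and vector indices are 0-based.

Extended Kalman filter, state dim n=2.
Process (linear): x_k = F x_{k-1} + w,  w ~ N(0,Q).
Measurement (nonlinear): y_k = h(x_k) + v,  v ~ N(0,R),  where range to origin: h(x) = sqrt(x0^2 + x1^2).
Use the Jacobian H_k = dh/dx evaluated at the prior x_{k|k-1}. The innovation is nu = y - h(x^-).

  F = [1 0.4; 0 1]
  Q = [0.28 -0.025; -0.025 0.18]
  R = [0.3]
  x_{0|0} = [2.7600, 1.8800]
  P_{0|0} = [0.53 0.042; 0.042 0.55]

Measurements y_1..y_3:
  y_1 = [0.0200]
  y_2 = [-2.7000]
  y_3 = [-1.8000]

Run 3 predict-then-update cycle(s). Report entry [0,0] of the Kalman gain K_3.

step 1: x^-=[3.5120, 1.8800]  P^-=[0.9316 0.2370; 0.2370 0.7300]  H_jac=[0.8816 0.4719]  S=[1.3839]  K=[0.6743; 0.3999]  nu=[-3.9635]  x^+=[0.8394, 0.2949]  P^+=[0.3024 -0.1362; -0.1362 0.5087]
step 2: x^-=[0.9573, 0.2949]  P^-=[0.5548 0.0423; 0.0423 0.6887]  H_jac=[0.9557 0.2944]  S=[0.8902]  K=[0.6096; 0.2731]  nu=[-3.7017]  x^+=[-1.2992, -0.7161]  P^+=[0.2240 -0.1059; -0.1059 0.6223]
step 3: x^-=[-1.5857, -0.7161]  P^-=[0.5188 0.1180; 0.1180 0.8023]  H_jac=[-0.9114 -0.4116]  S=[0.9553]  K=[-0.5458; -0.4582]  nu=[-3.5399]  x^+=[0.3463, 0.9058]  P^+=[0.2343 -0.1209; -0.1209 0.6017]

K[0,0] = -0.5458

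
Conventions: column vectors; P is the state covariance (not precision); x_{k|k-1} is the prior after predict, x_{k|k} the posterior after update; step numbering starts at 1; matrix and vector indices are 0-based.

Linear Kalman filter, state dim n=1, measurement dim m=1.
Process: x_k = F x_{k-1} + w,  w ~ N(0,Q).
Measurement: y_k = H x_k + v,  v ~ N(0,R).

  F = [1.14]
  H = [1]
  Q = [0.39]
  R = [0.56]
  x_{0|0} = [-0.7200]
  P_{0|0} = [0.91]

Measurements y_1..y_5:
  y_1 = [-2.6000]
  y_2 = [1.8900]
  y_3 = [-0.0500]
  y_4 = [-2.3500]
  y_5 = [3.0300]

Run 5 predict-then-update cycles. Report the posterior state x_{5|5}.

step 1: x^-=[-0.8208]  P^-=[1.5726]  S=[2.1326]  K=[0.7374]  nu=[-1.7792]  x^+=[-2.1328]  P^+=[0.4130]
step 2: x^-=[-2.4314]  P^-=[0.9267]  S=[1.4867]  K=[0.6233]  nu=[4.3214]  x^+=[0.2622]  P^+=[0.3491]
step 3: x^-=[0.2989]  P^-=[0.8436]  S=[1.4036]  K=[0.6010]  nu=[-0.3489]  x^+=[0.0892]  P^+=[0.3366]
step 4: x^-=[0.1017]  P^-=[0.8274]  S=[1.3874]  K=[0.5964]  nu=[-2.4517]  x^+=[-1.3604]  P^+=[0.3340]
step 5: x^-=[-1.5509]  P^-=[0.8240]  S=[1.3840]  K=[0.5954]  nu=[4.5809]  x^+=[1.1765]  P^+=[0.3334]

x_post = [1.1765]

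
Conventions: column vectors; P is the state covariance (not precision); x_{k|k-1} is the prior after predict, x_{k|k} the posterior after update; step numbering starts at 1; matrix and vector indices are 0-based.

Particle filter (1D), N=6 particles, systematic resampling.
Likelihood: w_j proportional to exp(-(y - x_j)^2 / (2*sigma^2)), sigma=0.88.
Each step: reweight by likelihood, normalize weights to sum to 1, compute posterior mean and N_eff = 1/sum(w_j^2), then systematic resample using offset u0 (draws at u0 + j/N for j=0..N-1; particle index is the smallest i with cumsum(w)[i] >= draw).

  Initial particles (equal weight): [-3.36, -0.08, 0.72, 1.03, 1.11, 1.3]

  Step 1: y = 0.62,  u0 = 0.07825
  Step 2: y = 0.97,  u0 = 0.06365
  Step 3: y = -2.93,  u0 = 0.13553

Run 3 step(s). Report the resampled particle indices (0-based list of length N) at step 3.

step 1: w=[0.0000, 0.1728, 0.2356, 0.2127, 0.2030, 0.1759]  mean=0.8289  Neff=4.9321  idx=[1, 2, 3, 3, 4, 5]
step 2: w=[0.0915, 0.1790, 0.1859, 0.1859, 0.1840, 0.1737]  mean=0.9346  Neff=5.7614  idx=[0, 1, 2, 3, 4, 5]
step 3: w=[0.9462, 0.0330, 0.0072, 0.0072, 0.0048, 0.0017]  mean=-0.0297  Neff=1.1154  idx=[0, 0, 0, 0, 0, 1]

resampled_idx = [0, 0, 0, 0, 0, 1]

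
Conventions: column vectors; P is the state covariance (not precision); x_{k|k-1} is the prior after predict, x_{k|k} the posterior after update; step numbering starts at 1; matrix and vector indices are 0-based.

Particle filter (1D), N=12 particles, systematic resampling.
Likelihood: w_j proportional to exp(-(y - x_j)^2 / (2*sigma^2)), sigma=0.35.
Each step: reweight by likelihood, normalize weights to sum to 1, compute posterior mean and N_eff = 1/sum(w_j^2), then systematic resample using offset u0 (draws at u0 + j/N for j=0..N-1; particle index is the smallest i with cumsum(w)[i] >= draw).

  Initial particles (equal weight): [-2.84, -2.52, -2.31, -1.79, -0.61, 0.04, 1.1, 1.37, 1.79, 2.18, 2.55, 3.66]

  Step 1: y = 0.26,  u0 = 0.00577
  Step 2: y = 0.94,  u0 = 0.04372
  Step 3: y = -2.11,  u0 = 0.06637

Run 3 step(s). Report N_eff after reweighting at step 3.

step 1: w=[0.0000, 0.0000, 0.0000, 0.0000, 0.0490, 0.8834, 0.0604, 0.0070, 0.0001, 0.0000, 0.0000, 0.0000]  mean=0.0817  Neff=1.2713  idx=[4, 5, 5, 5, 5, 5, 5, 5, 5, 5, 5, 5]
step 2: w=[0.0001, 0.0909, 0.0909, 0.0909, 0.0909, 0.0909, 0.0909, 0.0909, 0.0909, 0.0909, 0.0909, 0.0909]  mean=0.0399  Neff=11.0030  idx=[1, 2, 3, 4, 5, 6, 6, 7, 8, 9, 10, 11]
step 3: w=[0.0833, 0.0833, 0.0833, 0.0833, 0.0833, 0.0833, 0.0833, 0.0833, 0.0833, 0.0833, 0.0833, 0.0833]  mean=0.0400  Neff=12.0000  idx=[0, 1, 2, 3, 4, 5, 6, 7, 8, 9, 10, 11]

N_eff = 12.0000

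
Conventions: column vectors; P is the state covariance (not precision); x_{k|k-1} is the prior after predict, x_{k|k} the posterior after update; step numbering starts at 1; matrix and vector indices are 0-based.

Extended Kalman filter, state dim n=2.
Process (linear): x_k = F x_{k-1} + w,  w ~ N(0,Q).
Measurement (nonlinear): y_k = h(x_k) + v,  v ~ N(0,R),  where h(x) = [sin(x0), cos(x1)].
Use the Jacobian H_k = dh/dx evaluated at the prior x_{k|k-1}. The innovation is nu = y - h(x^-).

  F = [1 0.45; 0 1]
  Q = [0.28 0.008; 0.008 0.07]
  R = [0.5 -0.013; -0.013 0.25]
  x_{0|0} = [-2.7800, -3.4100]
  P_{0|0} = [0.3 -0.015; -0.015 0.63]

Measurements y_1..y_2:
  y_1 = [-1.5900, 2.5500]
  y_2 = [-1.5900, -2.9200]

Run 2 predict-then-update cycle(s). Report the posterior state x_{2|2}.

x_post = [-6.7305, -2.9824]

step 1: x^-=[-4.3145, -3.4100]  P^-=[0.6941 0.2765; 0.2765 0.7000]  H_jac=[-0.3875 0.0000; 0.0000 -0.2652]  S=[0.6042 0.0154; 0.0154 0.2992]  K=[-0.4394 -0.2224; -0.1617 -0.6121]  nu=[-2.5119, 3.5142]  x^+=[-3.9923, -5.1547]  P^+=[0.5596 0.1881; 0.1881 0.5691]
step 2: x^-=[-6.3119, -5.1547]  P^-=[1.1241 0.4522; 0.4522 0.6391]  H_jac=[0.9996 0.0000; 0.0000 -0.9038]  S=[1.6232 -0.4215; -0.4215 0.7720]  K=[0.6464 -0.1764; 0.0981 -0.6946]  nu=[-1.5613, -3.3480]  x^+=[-6.7305, -2.9824]  P^+=[0.3256 0.0581; 0.0581 0.1935]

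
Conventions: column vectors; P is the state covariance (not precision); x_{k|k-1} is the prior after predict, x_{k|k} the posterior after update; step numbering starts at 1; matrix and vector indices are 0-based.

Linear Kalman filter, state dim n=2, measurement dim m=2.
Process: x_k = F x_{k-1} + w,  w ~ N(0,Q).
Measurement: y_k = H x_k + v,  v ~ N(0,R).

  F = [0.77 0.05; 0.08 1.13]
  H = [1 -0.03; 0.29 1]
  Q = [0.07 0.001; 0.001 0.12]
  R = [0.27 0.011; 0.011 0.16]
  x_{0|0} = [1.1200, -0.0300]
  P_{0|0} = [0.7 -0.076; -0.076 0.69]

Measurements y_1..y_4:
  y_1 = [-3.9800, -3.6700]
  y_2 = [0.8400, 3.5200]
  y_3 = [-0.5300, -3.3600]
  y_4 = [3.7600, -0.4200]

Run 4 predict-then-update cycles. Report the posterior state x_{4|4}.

x_post = [0.7911, -1.1414]

step 1: x^-=[0.8609, 0.0557]  P^-=[0.4809 0.0167; 0.0167 0.9918]  S=[0.7508 0.1372; 0.1372 1.2019]  K=[0.6292 0.0581; -0.1726 0.8489]  nu=[-4.8392, -3.9754]  x^+=[-2.4150, -2.4838]  P^+=[0.1695 -0.0330; -0.0330 0.1435]
step 2: x^-=[-1.9837, -2.9999]  P^-=[0.1683 -0.0093; -0.0093 0.2983]  S=[0.4392 0.0417; 0.0417 0.4671]  K=[0.3791 0.0509; -0.1024 0.6421]  nu=[2.7337, 7.0952]  x^+=[-0.5865, 1.2757]  P^+=[0.1024 -0.0174; -0.0174 0.1066]
step 3: x^-=[-0.3878, 1.3946]  P^-=[0.1296 -0.0019; -0.0019 0.2537]  S=[0.4000 0.0391; 0.0391 0.4235]  K=[0.3189 0.0549; -0.0829 0.6054]  nu=[-0.1004, -4.6421]  x^+=[-0.6746, -1.4074]  P^+=[0.0863 -0.0127; -0.0127 0.0996]
step 4: x^-=[-0.5898, -1.6444]  P^-=[0.1204 0.0008; 0.0008 0.2455]  S=[0.3906 0.0394; 0.0394 0.4161]  K=[0.3025 0.0573; -0.0770 0.5978]  nu=[4.3005, 1.3954]  x^+=[0.7911, -1.1414]  P^+=[0.0820 -0.0113; -0.0113 0.0981]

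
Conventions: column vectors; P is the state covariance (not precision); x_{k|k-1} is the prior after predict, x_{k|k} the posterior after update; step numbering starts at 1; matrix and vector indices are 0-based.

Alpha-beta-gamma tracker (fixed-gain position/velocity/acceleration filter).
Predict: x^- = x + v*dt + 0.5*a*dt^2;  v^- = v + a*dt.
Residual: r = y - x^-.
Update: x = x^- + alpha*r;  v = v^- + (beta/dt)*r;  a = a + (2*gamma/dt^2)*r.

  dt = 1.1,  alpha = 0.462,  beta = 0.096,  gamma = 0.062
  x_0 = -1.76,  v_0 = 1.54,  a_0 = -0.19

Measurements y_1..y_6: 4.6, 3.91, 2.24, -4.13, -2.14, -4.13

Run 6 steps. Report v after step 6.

v_post = -2.8708

step 1: x_pred=-0.1809  r=4.7809  x^+=2.0278  v^+=1.7482  a^+=0.2999
step 2: x_pred=4.1324  r=-0.2224  x^+=4.0296  v^+=2.0588  a^+=0.2772
step 3: x_pred=6.4620  r=-4.2220  x^+=4.5114  v^+=1.9952  a^+=-0.1555
step 4: x_pred=6.6121  r=-10.7421  x^+=1.6492  v^+=0.8866  a^+=-1.2563
step 5: x_pred=1.8644  r=-4.0044  x^+=0.0144  v^+=-0.8448  a^+=-1.6667
step 6: x_pred=-1.9233  r=-2.2067  x^+=-2.9428  v^+=-2.8708  a^+=-1.8929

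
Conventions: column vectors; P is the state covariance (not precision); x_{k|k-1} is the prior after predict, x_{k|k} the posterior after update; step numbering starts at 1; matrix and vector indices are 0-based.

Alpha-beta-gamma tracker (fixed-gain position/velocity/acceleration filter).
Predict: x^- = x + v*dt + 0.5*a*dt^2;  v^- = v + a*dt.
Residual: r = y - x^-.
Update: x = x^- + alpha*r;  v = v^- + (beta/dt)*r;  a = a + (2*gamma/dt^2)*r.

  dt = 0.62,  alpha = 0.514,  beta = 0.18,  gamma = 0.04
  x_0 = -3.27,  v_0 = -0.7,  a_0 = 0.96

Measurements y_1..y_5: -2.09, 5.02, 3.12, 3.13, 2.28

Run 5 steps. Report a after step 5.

a_post = 0.5056

step 1: x_pred=-3.5195  r=1.4295  x^+=-2.7847  v^+=0.3102  a^+=1.2575
step 2: x_pred=-2.3507  r=7.3707  x^+=1.4378  v^+=3.2297  a^+=2.7915
step 3: x_pred=3.9768  r=-0.8568  x^+=3.5364  v^+=4.7117  a^+=2.6132
step 4: x_pred=6.9599  r=-3.8299  x^+=4.9913  v^+=5.2200  a^+=1.8161
step 5: x_pred=8.5768  r=-6.2968  x^+=5.3402  v^+=4.5178  a^+=0.5056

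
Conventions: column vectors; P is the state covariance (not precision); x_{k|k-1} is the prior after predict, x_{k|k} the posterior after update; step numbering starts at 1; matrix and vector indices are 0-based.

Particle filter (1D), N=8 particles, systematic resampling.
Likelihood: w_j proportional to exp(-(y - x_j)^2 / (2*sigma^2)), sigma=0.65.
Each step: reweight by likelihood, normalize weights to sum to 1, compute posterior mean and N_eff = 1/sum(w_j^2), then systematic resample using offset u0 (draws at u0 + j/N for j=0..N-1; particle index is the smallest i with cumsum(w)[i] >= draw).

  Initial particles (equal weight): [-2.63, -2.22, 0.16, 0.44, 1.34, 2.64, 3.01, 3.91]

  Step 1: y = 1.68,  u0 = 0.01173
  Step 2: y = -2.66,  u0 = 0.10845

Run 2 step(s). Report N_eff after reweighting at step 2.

step 1: w=[0.0000, 0.0000, 0.0416, 0.1038, 0.5586, 0.2152, 0.0790, 0.0018]  mean=1.6137  Neff=2.6516  idx=[2, 3, 4, 4, 4, 4, 5, 5]
step 2: w=[0.8765, 0.1233, 0.0001, 0.0001, 0.0001, 0.0001, 0.0000, 0.0000]  mean=0.1948  Neff=1.2765  idx=[0, 0, 0, 0, 0, 0, 0, 1]

N_eff = 1.2765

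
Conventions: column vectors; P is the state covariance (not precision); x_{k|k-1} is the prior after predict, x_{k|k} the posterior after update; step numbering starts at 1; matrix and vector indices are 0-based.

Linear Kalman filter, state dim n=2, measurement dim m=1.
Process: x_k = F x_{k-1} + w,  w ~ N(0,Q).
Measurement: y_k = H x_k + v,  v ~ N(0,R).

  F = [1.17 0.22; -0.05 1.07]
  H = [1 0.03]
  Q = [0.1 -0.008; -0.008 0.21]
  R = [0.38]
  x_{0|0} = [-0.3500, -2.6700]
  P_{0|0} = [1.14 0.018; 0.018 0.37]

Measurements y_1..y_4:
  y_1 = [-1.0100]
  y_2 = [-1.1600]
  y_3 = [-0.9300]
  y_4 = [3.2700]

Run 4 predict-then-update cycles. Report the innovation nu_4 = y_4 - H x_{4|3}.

step 1: x^-=[-0.9969, -2.8394]  P^-=[1.6877 0.0347; 0.0347 0.6345]  S=[2.0704]  K=[0.8157; 0.0260]  nu=[0.0721]  x^+=[-0.9381, -2.8375]  P^+=[0.3102 -0.0091; -0.0091 0.6331]
step 2: x^-=[-1.7218, -2.9892]  P^-=[0.5506 0.1116; 0.1116 0.9366]  S=[0.9382]  K=[0.5905; 0.1489]  nu=[0.6515]  x^+=[-1.3371, -2.8923]  P^+=[0.2235 0.0291; 0.0291 0.9158]
step 3: x^-=[-2.2007, -3.0279]  P^-=[0.4653 0.2306; 0.2306 1.2560]  S=[0.8602]  K=[0.5489; 0.3119]  nu=[1.3616]  x^+=[-1.4534, -2.6032]  P^+=[0.2061 0.0833; 0.0833 1.1723]
step 4: x^-=[-2.2731, -2.7127]  P^-=[0.4818 0.3593; 0.3593 1.5438]  S=[0.8847]  K=[0.5567; 0.4585]  nu=[5.6245]  x^+=[0.8582, -0.1338]  P^+=[0.2075 0.1335; 0.1335 1.3578]

innov = [5.6245]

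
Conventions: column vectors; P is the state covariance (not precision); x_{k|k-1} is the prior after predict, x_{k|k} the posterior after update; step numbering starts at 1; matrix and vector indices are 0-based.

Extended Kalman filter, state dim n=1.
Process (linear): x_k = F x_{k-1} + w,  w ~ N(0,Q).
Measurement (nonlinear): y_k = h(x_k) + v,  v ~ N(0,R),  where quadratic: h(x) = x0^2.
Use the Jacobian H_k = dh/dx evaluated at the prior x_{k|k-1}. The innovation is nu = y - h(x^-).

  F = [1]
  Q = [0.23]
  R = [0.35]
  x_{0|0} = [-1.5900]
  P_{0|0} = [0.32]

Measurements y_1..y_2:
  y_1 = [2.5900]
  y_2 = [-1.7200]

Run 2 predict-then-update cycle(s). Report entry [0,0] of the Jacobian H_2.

step 1: x^-=[-1.5900]  P^-=[0.5500]  H_jac=[-3.1800]  S=[5.9118]  K=[-0.2958]  nu=[0.0619]  x^+=[-1.6083]  P^+=[0.0326]
step 2: x^-=[-1.6083]  P^-=[0.2626]  H_jac=[-3.2166]  S=[3.0666]  K=[-0.2754]  nu=[-4.3067]  x^+=[-0.4222]  P^+=[0.0300]

H_jac[0,0] = -3.2166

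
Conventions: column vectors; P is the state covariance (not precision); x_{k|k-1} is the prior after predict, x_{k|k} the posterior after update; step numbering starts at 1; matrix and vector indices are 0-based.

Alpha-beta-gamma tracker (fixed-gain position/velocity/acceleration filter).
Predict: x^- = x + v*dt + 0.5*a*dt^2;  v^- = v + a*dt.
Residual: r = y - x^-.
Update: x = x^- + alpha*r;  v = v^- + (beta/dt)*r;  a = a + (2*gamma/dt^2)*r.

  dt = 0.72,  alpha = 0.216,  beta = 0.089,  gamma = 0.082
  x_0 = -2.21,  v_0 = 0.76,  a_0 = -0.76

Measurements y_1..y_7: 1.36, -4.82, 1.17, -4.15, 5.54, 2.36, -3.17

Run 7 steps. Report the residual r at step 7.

step 1: x_pred=-1.8598  r=3.2198  x^+=-1.1643  v^+=0.6108  a^+=0.2586
step 2: x_pred=-0.6575  r=-4.1625  x^+=-1.5566  v^+=0.2825  a^+=-1.0582
step 3: x_pred=-1.6275  r=2.7975  x^+=-1.0233  v^+=-0.1337  a^+=-0.1732
step 4: x_pred=-1.1644  r=-2.9856  x^+=-1.8093  v^+=-0.6274  a^+=-1.1177
step 5: x_pred=-2.5507  r=8.0907  x^+=-0.8031  v^+=-0.4321  a^+=1.4418
step 6: x_pred=-0.7405  r=3.1005  x^+=-0.0708  v^+=0.9893  a^+=2.4227
step 7: x_pred=1.2695  r=-4.4395  x^+=0.3105  v^+=2.1849  a^+=1.0182

resid = -4.4395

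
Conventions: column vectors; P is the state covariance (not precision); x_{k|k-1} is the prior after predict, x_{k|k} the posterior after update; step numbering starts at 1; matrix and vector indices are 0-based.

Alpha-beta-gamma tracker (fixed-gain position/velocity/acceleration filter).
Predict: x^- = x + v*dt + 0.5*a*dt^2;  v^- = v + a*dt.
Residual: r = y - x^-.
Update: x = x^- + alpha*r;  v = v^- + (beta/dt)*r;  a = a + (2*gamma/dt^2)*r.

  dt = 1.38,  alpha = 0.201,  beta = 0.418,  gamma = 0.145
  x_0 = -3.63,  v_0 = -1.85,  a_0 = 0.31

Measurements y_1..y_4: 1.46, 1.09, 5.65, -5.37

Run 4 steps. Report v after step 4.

step 1: x_pred=-5.8878  r=7.3478  x^+=-4.4109  v^+=0.8034  a^+=1.4289
step 2: x_pred=-1.9415  r=3.0315  x^+=-1.3322  v^+=3.6936  a^+=1.8906
step 3: x_pred=5.5652  r=0.0848  x^+=5.5822  v^+=6.3283  a^+=1.9035
step 4: x_pred=16.1277  r=-21.4977  x^+=11.8067  v^+=2.4434  a^+=-1.3702

v_post = 2.4434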